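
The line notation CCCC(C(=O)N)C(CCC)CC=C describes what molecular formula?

Heavy atoms from the SMILES: 12 C, 1 N, 1 O.
Implicit hydrogens by atom environment:
  6 × C: 2 H each → 12
  3 × C: 1 H each → 3
  2 × C: 3 H each → 6
  1 × C: no H
  1 × N: 2 H
  1 × O: no H
  Total hydrogens = 23.
Molecular formula: C12H23NO

C12H23NO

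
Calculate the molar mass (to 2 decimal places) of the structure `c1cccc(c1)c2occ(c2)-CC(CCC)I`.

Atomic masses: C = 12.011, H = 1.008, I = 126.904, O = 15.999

340.20

Molecular formula: C15H17IO.
M = 15×12.011 + 17×1.008 + 1×126.904 + 1×15.999 = 340.20 g/mol.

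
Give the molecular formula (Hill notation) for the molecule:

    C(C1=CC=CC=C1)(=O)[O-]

Heavy atoms from the SMILES: 7 C, 2 O.
Implicit hydrogens by atom environment:
  5 × C (aromatic): 1 H each → 5
  1 × C (aromatic): no H
  1 × C: no H
  1 × O: no H
  1 × O (charge -1): no H
  Total hydrogens = 5.
Net charge -1.
Molecular formula: C7H5O2-

C7H5O2-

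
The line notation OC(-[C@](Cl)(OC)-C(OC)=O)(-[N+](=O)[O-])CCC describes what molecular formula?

Heavy atoms from the SMILES: 8 C, 1 Cl, 1 N, 6 O.
Implicit hydrogens by atom environment:
  4 × O: no H
  3 × C: 3 H each → 9
  3 × C: no H
  2 × C: 2 H each → 4
  1 × Cl: no H
  1 × N (charge +1): no H
  1 × O: 1 H
  1 × O (charge -1): no H
  Total hydrogens = 14.
Molecular formula: C8H14ClNO6

C8H14ClNO6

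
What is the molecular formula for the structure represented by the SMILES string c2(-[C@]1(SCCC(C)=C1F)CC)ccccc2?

Heavy atoms from the SMILES: 14 C, 1 F, 1 S.
Implicit hydrogens by atom environment:
  5 × C (aromatic): 1 H each → 5
  3 × C: 2 H each → 6
  3 × C: no H
  2 × C: 3 H each → 6
  1 × C (aromatic): no H
  1 × F: no H
  1 × S: no H
  Total hydrogens = 17.
Molecular formula: C14H17FS

C14H17FS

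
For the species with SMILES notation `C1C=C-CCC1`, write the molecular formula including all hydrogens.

Heavy atoms from the SMILES: 6 C.
Implicit hydrogens by atom environment:
  4 × C: 2 H each → 8
  2 × C: 1 H each → 2
  Total hydrogens = 10.
Molecular formula: C6H10

C6H10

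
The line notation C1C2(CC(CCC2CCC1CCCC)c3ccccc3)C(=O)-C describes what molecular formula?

Heavy atoms from the SMILES: 22 C, 1 O.
Implicit hydrogens by atom environment:
  9 × C: 2 H each → 18
  5 × C (aromatic): 1 H each → 5
  3 × C: 1 H each → 3
  2 × C: 3 H each → 6
  2 × C: no H
  1 × C (aromatic): no H
  1 × O: no H
  Total hydrogens = 32.
Molecular formula: C22H32O

C22H32O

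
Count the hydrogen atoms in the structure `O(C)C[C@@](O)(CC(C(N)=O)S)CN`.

Hydrogens are implicit in SMILES; fill each atom to its normal valence:
  3 × C: 2 H each → 6
  2 × C: no H
  2 × N: 2 H each → 4
  2 × O: no H
  1 × C: 3 H
  1 × C: 1 H
  1 × O: 1 H
  1 × S: 1 H
  Total hydrogens = 16.

16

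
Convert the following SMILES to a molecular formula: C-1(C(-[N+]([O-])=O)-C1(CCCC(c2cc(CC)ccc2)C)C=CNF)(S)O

Heavy atoms from the SMILES: 18 C, 1 F, 2 N, 3 O, 1 S.
Implicit hydrogens by atom environment:
  4 × C: 2 H each → 8
  4 × C: 1 H each → 4
  4 × C (aromatic): 1 H each → 4
  2 × C: 3 H each → 6
  2 × C: no H
  2 × C (aromatic): no H
  1 × F: no H
  1 × N: 1 H
  1 × N (charge +1): no H
  1 × O: 1 H
  1 × O: no H
  1 × O (charge -1): no H
  1 × S: 1 H
  Total hydrogens = 25.
Molecular formula: C18H25FN2O3S

C18H25FN2O3S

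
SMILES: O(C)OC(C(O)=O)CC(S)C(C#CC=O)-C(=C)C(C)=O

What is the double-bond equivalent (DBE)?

Molecular formula from the SMILES: C13H16O6S.
DoU = (2C + 2 + N − H − X)/2 = (2·13 + 2 + 0 − 16 − 0)/2 = 12/2 = 6.
(Structurally: 0 ring(s) + 6 π bond(s) = 6.)

6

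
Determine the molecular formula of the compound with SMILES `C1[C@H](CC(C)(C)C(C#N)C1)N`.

Heavy atoms from the SMILES: 9 C, 2 N.
Implicit hydrogens by atom environment:
  3 × C: 2 H each → 6
  2 × C: 3 H each → 6
  2 × C: 1 H each → 2
  2 × C: no H
  1 × N: 2 H
  1 × N: no H
  Total hydrogens = 16.
Molecular formula: C9H16N2

C9H16N2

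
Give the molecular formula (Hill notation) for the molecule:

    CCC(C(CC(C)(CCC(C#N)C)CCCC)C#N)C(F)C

C19H33FN2

Heavy atoms from the SMILES: 19 C, 1 F, 2 N.
Implicit hydrogens by atom environment:
  7 × C: 2 H each → 14
  5 × C: 3 H each → 15
  4 × C: 1 H each → 4
  3 × C: no H
  2 × N: no H
  1 × F: no H
  Total hydrogens = 33.
Molecular formula: C19H33FN2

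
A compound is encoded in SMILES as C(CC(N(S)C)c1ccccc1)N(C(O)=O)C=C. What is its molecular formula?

Heavy atoms from the SMILES: 13 C, 2 N, 2 O, 1 S.
Implicit hydrogens by atom environment:
  5 × C (aromatic): 1 H each → 5
  3 × C: 2 H each → 6
  2 × C: 1 H each → 2
  2 × N: no H
  1 × C: 3 H
  1 × C: no H
  1 × C (aromatic): no H
  1 × O: 1 H
  1 × O: no H
  1 × S: 1 H
  Total hydrogens = 18.
Molecular formula: C13H18N2O2S

C13H18N2O2S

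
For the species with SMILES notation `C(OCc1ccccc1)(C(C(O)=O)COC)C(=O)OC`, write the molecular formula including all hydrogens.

Heavy atoms from the SMILES: 14 C, 6 O.
Implicit hydrogens by atom environment:
  5 × C (aromatic): 1 H each → 5
  5 × O: no H
  2 × C: 3 H each → 6
  2 × C: 2 H each → 4
  2 × C: 1 H each → 2
  2 × C: no H
  1 × C (aromatic): no H
  1 × O: 1 H
  Total hydrogens = 18.
Molecular formula: C14H18O6

C14H18O6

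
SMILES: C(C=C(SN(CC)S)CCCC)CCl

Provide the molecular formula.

C10H20ClNS2

Heavy atoms from the SMILES: 10 C, 1 Cl, 1 N, 2 S.
Implicit hydrogens by atom environment:
  6 × C: 2 H each → 12
  2 × C: 3 H each → 6
  1 × C: 1 H
  1 × C: no H
  1 × Cl: no H
  1 × N: no H
  1 × S: 1 H
  1 × S: no H
  Total hydrogens = 20.
Molecular formula: C10H20ClNS2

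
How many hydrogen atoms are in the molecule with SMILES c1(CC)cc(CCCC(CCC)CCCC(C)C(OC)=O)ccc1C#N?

35

Hydrogens are implicit in SMILES; fill each atom to its normal valence:
  9 × C: 2 H each → 18
  4 × C: 3 H each → 12
  3 × C (aromatic): 1 H each → 3
  3 × C (aromatic): no H
  2 × C: 1 H each → 2
  2 × C: no H
  2 × O: no H
  1 × N: no H
  Total hydrogens = 35.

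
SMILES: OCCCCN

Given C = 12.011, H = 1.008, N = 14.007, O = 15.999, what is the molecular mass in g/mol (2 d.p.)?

Molecular formula: C4H11NO.
M = 4×12.011 + 11×1.008 + 1×14.007 + 1×15.999 = 89.14 g/mol.

89.14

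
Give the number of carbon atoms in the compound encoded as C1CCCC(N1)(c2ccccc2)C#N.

The symbol for carbon appears 12 times in the SMILES. Lowercase c denotes aromatic carbon and counts toward C.

12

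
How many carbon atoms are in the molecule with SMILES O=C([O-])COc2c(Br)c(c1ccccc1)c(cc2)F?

14

The symbol for carbon appears 14 times in the SMILES. Lowercase c denotes aromatic carbon and counts toward C.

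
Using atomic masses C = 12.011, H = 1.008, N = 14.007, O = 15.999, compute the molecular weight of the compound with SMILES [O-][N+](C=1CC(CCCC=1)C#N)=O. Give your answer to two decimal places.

166.18

Molecular formula: C8H10N2O2.
M = 8×12.011 + 10×1.008 + 2×14.007 + 2×15.999 = 166.18 g/mol.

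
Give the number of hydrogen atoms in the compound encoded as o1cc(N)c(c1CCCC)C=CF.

14

Hydrogens are implicit in SMILES; fill each atom to its normal valence:
  3 × C: 2 H each → 6
  3 × C (aromatic): no H
  2 × C: 1 H each → 2
  1 × C: 3 H
  1 × C (aromatic): 1 H
  1 × F: no H
  1 × N: 2 H
  1 × O (aromatic): no H
  Total hydrogens = 14.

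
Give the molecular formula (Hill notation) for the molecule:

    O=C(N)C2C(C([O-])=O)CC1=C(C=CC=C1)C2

Heavy atoms from the SMILES: 12 C, 1 N, 3 O.
Implicit hydrogens by atom environment:
  4 × C (aromatic): 1 H each → 4
  2 × C: 2 H each → 4
  2 × C: 1 H each → 2
  2 × C (aromatic): no H
  2 × C: no H
  2 × O: no H
  1 × N: 2 H
  1 × O (charge -1): no H
  Total hydrogens = 12.
Net charge -1.
Molecular formula: C12H12NO3-

C12H12NO3-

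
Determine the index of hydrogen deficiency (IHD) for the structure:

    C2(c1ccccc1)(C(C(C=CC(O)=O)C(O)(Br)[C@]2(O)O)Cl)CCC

Molecular formula from the SMILES: C17H20BrClO5.
DoU = (2C + 2 + N − H − X)/2 = (2·17 + 2 + 0 − 20 − 2)/2 = 14/2 = 7.
(Structurally: 2 ring(s) + 5 π bond(s) = 7.)

7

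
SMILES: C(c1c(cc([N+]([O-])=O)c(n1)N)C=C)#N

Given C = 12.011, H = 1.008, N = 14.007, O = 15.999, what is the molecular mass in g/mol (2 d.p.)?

190.16

Molecular formula: C8H6N4O2.
M = 8×12.011 + 6×1.008 + 4×14.007 + 2×15.999 = 190.16 g/mol.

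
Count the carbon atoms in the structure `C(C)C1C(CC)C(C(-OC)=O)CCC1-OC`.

The symbol for carbon appears 13 times in the SMILES.

13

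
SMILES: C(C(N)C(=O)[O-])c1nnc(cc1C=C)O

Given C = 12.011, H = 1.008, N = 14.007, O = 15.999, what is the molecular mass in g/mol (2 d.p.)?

Molecular formula: C9H10N3O3-.
M = 9×12.011 + 10×1.008 + 3×14.007 + 3×15.999 = 208.20 g/mol.

208.20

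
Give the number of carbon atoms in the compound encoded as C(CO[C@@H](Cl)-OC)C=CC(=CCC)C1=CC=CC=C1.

16

The symbol for carbon appears 16 times in the SMILES. (Cl is a single chlorine, not C + l.)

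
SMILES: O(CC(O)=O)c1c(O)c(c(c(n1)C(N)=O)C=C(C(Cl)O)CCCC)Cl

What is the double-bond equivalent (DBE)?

Molecular formula from the SMILES: C15H18Cl2N2O6.
DoU = (2C + 2 + N − H − X)/2 = (2·15 + 2 + 2 − 18 − 2)/2 = 14/2 = 7.
(Structurally: 1 ring(s) + 6 π bond(s) = 7.)

7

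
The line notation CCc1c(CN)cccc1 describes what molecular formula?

C9H13N

Heavy atoms from the SMILES: 9 C, 1 N.
Implicit hydrogens by atom environment:
  4 × C (aromatic): 1 H each → 4
  2 × C: 2 H each → 4
  2 × C (aromatic): no H
  1 × C: 3 H
  1 × N: 2 H
  Total hydrogens = 13.
Molecular formula: C9H13N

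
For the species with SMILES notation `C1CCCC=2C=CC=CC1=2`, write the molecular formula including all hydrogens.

C10H12

Heavy atoms from the SMILES: 10 C.
Implicit hydrogens by atom environment:
  4 × C: 2 H each → 8
  4 × C (aromatic): 1 H each → 4
  2 × C (aromatic): no H
  Total hydrogens = 12.
Molecular formula: C10H12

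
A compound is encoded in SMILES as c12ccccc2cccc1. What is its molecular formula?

C10H8

Heavy atoms from the SMILES: 10 C.
Implicit hydrogens by atom environment:
  8 × C (aromatic): 1 H each → 8
  2 × C (aromatic): no H
  Total hydrogens = 8.
Molecular formula: C10H8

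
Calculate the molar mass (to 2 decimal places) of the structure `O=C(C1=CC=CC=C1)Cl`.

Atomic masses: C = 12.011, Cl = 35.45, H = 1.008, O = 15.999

140.57

Molecular formula: C7H5ClO.
M = 7×12.011 + 1×35.45 + 5×1.008 + 1×15.999 = 140.57 g/mol.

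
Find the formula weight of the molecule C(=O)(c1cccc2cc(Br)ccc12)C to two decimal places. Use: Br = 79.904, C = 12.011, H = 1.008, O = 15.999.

249.11

Molecular formula: C12H9BrO.
M = 1×79.904 + 12×12.011 + 9×1.008 + 1×15.999 = 249.11 g/mol.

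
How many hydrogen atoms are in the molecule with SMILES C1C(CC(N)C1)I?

Hydrogens are implicit in SMILES; fill each atom to its normal valence:
  3 × C: 2 H each → 6
  2 × C: 1 H each → 2
  1 × I: no H
  1 × N: 2 H
  Total hydrogens = 10.

10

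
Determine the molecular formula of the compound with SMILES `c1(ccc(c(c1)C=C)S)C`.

C9H10S

Heavy atoms from the SMILES: 9 C, 1 S.
Implicit hydrogens by atom environment:
  3 × C (aromatic): 1 H each → 3
  3 × C (aromatic): no H
  1 × C: 3 H
  1 × C: 2 H
  1 × C: 1 H
  1 × S: 1 H
  Total hydrogens = 10.
Molecular formula: C9H10S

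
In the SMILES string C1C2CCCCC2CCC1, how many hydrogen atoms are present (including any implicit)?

18

Hydrogens are implicit in SMILES; fill each atom to its normal valence:
  8 × C: 2 H each → 16
  2 × C: 1 H each → 2
  Total hydrogens = 18.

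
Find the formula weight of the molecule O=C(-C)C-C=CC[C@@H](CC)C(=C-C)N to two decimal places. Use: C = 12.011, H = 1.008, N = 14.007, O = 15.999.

195.31

Molecular formula: C12H21NO.
M = 12×12.011 + 21×1.008 + 1×14.007 + 1×15.999 = 195.31 g/mol.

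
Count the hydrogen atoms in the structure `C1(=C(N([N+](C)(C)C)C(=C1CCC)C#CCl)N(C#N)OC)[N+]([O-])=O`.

19

Hydrogens are implicit in SMILES; fill each atom to its normal valence:
  5 × C: 3 H each → 15
  4 × C (aromatic): no H
  3 × C: no H
  2 × C: 2 H each → 4
  2 × N (charge +1): no H
  2 × N: no H
  2 × O: no H
  1 × Cl: no H
  1 × N (aromatic): no H
  1 × O (charge -1): no H
  Total hydrogens = 19.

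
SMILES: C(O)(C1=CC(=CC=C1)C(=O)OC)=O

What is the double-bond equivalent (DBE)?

6

Molecular formula from the SMILES: C9H8O4.
DoU = (2C + 2 + N − H − X)/2 = (2·9 + 2 + 0 − 8 − 0)/2 = 12/2 = 6.
(Structurally: 1 ring(s) + 5 π bond(s) = 6.)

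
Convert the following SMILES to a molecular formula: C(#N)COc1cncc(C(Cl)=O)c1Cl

Heavy atoms from the SMILES: 8 C, 2 Cl, 2 N, 2 O.
Implicit hydrogens by atom environment:
  3 × C (aromatic): no H
  2 × C (aromatic): 1 H each → 2
  2 × C: no H
  2 × Cl: no H
  2 × O: no H
  1 × C: 2 H
  1 × N (aromatic): no H
  1 × N: no H
  Total hydrogens = 4.
Molecular formula: C8H4Cl2N2O2

C8H4Cl2N2O2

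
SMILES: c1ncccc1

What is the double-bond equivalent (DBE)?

Molecular formula from the SMILES: C5H5N.
DoU = (2C + 2 + N − H − X)/2 = (2·5 + 2 + 1 − 5 − 0)/2 = 8/2 = 4.
(Structurally: 1 ring(s) + 3 π bond(s) = 4.)

4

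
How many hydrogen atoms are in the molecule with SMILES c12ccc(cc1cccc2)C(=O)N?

Hydrogens are implicit in SMILES; fill each atom to its normal valence:
  7 × C (aromatic): 1 H each → 7
  3 × C (aromatic): no H
  1 × C: no H
  1 × N: 2 H
  1 × O: no H
  Total hydrogens = 9.

9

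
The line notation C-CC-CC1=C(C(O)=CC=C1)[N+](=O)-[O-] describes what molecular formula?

C10H13NO3

Heavy atoms from the SMILES: 10 C, 1 N, 3 O.
Implicit hydrogens by atom environment:
  3 × C: 2 H each → 6
  3 × C (aromatic): 1 H each → 3
  3 × C (aromatic): no H
  1 × C: 3 H
  1 × N (charge +1): no H
  1 × O: 1 H
  1 × O: no H
  1 × O (charge -1): no H
  Total hydrogens = 13.
Molecular formula: C10H13NO3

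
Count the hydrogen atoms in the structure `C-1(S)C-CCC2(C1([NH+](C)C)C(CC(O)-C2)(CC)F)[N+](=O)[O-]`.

26

Hydrogens are implicit in SMILES; fill each atom to its normal valence:
  6 × C: 2 H each → 12
  3 × C: 3 H each → 9
  3 × C: no H
  2 × C: 1 H each → 2
  1 × F: no H
  1 × N (charge +1): 1 H
  1 × N (charge +1): no H
  1 × O: 1 H
  1 × O: no H
  1 × O (charge -1): no H
  1 × S: 1 H
  Total hydrogens = 26.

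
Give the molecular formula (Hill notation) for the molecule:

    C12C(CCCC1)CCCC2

C10H18

Heavy atoms from the SMILES: 10 C.
Implicit hydrogens by atom environment:
  8 × C: 2 H each → 16
  2 × C: 1 H each → 2
  Total hydrogens = 18.
Molecular formula: C10H18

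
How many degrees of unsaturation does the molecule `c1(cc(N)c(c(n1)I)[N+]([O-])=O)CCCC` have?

5

Molecular formula from the SMILES: C9H12IN3O2.
DoU = (2C + 2 + N − H − X)/2 = (2·9 + 2 + 3 − 12 − 1)/2 = 10/2 = 5.
(Structurally: 1 ring(s) + 4 π bond(s) = 5.)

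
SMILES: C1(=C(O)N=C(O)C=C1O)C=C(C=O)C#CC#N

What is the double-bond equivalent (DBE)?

10

Molecular formula from the SMILES: C11H6N2O4.
DoU = (2C + 2 + N − H − X)/2 = (2·11 + 2 + 2 − 6 − 0)/2 = 20/2 = 10.
(Structurally: 1 ring(s) + 9 π bond(s) = 10.)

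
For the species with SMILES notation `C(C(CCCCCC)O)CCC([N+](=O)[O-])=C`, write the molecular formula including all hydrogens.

C12H23NO3

Heavy atoms from the SMILES: 12 C, 1 N, 3 O.
Implicit hydrogens by atom environment:
  9 × C: 2 H each → 18
  1 × C: 3 H
  1 × C: 1 H
  1 × C: no H
  1 × N (charge +1): no H
  1 × O: 1 H
  1 × O: no H
  1 × O (charge -1): no H
  Total hydrogens = 23.
Molecular formula: C12H23NO3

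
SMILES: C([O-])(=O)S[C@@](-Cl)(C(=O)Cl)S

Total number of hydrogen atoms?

1

Hydrogens are implicit in SMILES; fill each atom to its normal valence:
  3 × C: no H
  2 × Cl: no H
  2 × O: no H
  1 × O (charge -1): no H
  1 × S: 1 H
  1 × S: no H
  Total hydrogens = 1.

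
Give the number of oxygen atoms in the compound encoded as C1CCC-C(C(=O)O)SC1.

2

The symbol for oxygen appears 2 times in the SMILES.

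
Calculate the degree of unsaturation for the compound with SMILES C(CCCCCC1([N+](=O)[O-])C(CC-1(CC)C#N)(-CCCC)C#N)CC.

Molecular formula from the SMILES: C20H33N3O2.
DoU = (2C + 2 + N − H − X)/2 = (2·20 + 2 + 3 − 33 − 0)/2 = 12/2 = 6.
(Structurally: 1 ring(s) + 5 π bond(s) = 6.)

6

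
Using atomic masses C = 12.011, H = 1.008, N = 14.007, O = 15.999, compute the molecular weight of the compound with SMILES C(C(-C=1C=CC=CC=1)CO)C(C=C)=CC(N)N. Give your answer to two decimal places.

232.33

Molecular formula: C14H20N2O.
M = 14×12.011 + 20×1.008 + 2×14.007 + 1×15.999 = 232.33 g/mol.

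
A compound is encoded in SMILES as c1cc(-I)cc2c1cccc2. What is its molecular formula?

Heavy atoms from the SMILES: 10 C, 1 I.
Implicit hydrogens by atom environment:
  7 × C (aromatic): 1 H each → 7
  3 × C (aromatic): no H
  1 × I: no H
  Total hydrogens = 7.
Molecular formula: C10H7I

C10H7I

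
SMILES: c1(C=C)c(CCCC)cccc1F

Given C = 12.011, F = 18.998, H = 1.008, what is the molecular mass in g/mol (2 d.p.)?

178.25

Molecular formula: C12H15F.
M = 12×12.011 + 1×18.998 + 15×1.008 = 178.25 g/mol.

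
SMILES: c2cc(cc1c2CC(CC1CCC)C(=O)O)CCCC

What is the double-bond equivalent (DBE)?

Molecular formula from the SMILES: C18H26O2.
DoU = (2C + 2 + N − H − X)/2 = (2·18 + 2 + 0 − 26 − 0)/2 = 12/2 = 6.
(Structurally: 2 ring(s) + 4 π bond(s) = 6.)

6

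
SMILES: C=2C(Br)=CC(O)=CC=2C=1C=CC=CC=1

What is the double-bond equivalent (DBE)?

Molecular formula from the SMILES: C12H9BrO.
DoU = (2C + 2 + N − H − X)/2 = (2·12 + 2 + 0 − 9 − 1)/2 = 16/2 = 8.
(Structurally: 2 ring(s) + 6 π bond(s) = 8.)

8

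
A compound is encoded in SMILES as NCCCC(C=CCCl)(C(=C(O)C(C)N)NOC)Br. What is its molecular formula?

C12H23BrClN3O2

Heavy atoms from the SMILES: 1 Br, 12 C, 1 Cl, 3 N, 2 O.
Implicit hydrogens by atom environment:
  4 × C: 2 H each → 8
  3 × C: 1 H each → 3
  3 × C: no H
  2 × C: 3 H each → 6
  2 × N: 2 H each → 4
  1 × Br: no H
  1 × Cl: no H
  1 × N: 1 H
  1 × O: 1 H
  1 × O: no H
  Total hydrogens = 23.
Molecular formula: C12H23BrClN3O2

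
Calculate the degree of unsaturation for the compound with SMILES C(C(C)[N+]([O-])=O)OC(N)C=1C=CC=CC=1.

Molecular formula from the SMILES: C10H14N2O3.
DoU = (2C + 2 + N − H − X)/2 = (2·10 + 2 + 2 − 14 − 0)/2 = 10/2 = 5.
(Structurally: 1 ring(s) + 4 π bond(s) = 5.)

5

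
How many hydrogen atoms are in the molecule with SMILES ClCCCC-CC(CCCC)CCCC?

29

Hydrogens are implicit in SMILES; fill each atom to its normal valence:
  11 × C: 2 H each → 22
  2 × C: 3 H each → 6
  1 × C: 1 H
  1 × Cl: no H
  Total hydrogens = 29.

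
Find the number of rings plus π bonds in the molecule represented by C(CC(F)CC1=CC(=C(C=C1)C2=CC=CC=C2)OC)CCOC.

Molecular formula from the SMILES: C20H25FO2.
DoU = (2C + 2 + N − H − X)/2 = (2·20 + 2 + 0 − 25 − 1)/2 = 16/2 = 8.
(Structurally: 2 ring(s) + 6 π bond(s) = 8.)

8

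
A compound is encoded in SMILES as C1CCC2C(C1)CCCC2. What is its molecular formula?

C10H18

Heavy atoms from the SMILES: 10 C.
Implicit hydrogens by atom environment:
  8 × C: 2 H each → 16
  2 × C: 1 H each → 2
  Total hydrogens = 18.
Molecular formula: C10H18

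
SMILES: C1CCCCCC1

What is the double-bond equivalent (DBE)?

Molecular formula from the SMILES: C7H14.
DoU = (2C + 2 + N − H − X)/2 = (2·7 + 2 + 0 − 14 − 0)/2 = 2/2 = 1.
(Structurally: 1 ring(s) + 0 π bond(s) = 1.)

1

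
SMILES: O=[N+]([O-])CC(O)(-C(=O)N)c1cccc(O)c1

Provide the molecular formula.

Heavy atoms from the SMILES: 9 C, 2 N, 5 O.
Implicit hydrogens by atom environment:
  4 × C (aromatic): 1 H each → 4
  2 × C: no H
  2 × C (aromatic): no H
  2 × O: 1 H each → 2
  2 × O: no H
  1 × C: 2 H
  1 × N: 2 H
  1 × N (charge +1): no H
  1 × O (charge -1): no H
  Total hydrogens = 10.
Molecular formula: C9H10N2O5

C9H10N2O5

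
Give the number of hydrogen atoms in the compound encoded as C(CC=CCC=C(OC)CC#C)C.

Hydrogens are implicit in SMILES; fill each atom to its normal valence:
  4 × C: 2 H each → 8
  4 × C: 1 H each → 4
  2 × C: 3 H each → 6
  2 × C: no H
  1 × O: no H
  Total hydrogens = 18.

18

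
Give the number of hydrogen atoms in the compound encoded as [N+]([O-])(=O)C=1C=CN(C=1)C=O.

4

Hydrogens are implicit in SMILES; fill each atom to its normal valence:
  3 × C (aromatic): 1 H each → 3
  2 × O: no H
  1 × C: 1 H
  1 × C (aromatic): no H
  1 × N (aromatic): no H
  1 × N (charge +1): no H
  1 × O (charge -1): no H
  Total hydrogens = 4.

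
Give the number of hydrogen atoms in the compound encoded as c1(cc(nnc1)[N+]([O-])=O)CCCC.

11

Hydrogens are implicit in SMILES; fill each atom to its normal valence:
  3 × C: 2 H each → 6
  2 × C (aromatic): 1 H each → 2
  2 × C (aromatic): no H
  2 × N (aromatic): no H
  1 × C: 3 H
  1 × N (charge +1): no H
  1 × O: no H
  1 × O (charge -1): no H
  Total hydrogens = 11.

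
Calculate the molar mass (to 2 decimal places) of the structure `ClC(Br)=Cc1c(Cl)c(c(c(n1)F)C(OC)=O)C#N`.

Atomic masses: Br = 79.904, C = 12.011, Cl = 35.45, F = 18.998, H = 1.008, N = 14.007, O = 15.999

353.96

Molecular formula: C10H4BrCl2FN2O2.
M = 1×79.904 + 10×12.011 + 2×35.45 + 1×18.998 + 4×1.008 + 2×14.007 + 2×15.999 = 353.96 g/mol.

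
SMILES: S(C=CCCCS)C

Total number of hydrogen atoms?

12

Hydrogens are implicit in SMILES; fill each atom to its normal valence:
  3 × C: 2 H each → 6
  2 × C: 1 H each → 2
  1 × C: 3 H
  1 × S: 1 H
  1 × S: no H
  Total hydrogens = 12.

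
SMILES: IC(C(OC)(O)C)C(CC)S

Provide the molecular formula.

Heavy atoms from the SMILES: 7 C, 1 I, 2 O, 1 S.
Implicit hydrogens by atom environment:
  3 × C: 3 H each → 9
  2 × C: 1 H each → 2
  1 × C: 2 H
  1 × C: no H
  1 × I: no H
  1 × O: 1 H
  1 × O: no H
  1 × S: 1 H
  Total hydrogens = 15.
Molecular formula: C7H15IO2S

C7H15IO2S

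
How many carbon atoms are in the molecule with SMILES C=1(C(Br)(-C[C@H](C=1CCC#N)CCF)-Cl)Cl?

The symbol for carbon appears 10 times in the SMILES. (Cl is a single chlorine, not C + l.)

10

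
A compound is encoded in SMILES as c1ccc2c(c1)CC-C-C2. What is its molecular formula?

Heavy atoms from the SMILES: 10 C.
Implicit hydrogens by atom environment:
  4 × C: 2 H each → 8
  4 × C (aromatic): 1 H each → 4
  2 × C (aromatic): no H
  Total hydrogens = 12.
Molecular formula: C10H12

C10H12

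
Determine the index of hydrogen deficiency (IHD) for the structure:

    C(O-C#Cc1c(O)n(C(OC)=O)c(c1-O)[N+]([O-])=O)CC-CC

7

Molecular formula from the SMILES: C13H16N2O7.
DoU = (2C + 2 + N − H − X)/2 = (2·13 + 2 + 2 − 16 − 0)/2 = 14/2 = 7.
(Structurally: 1 ring(s) + 6 π bond(s) = 7.)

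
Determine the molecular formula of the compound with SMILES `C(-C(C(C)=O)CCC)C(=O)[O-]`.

Heavy atoms from the SMILES: 8 C, 3 O.
Implicit hydrogens by atom environment:
  3 × C: 2 H each → 6
  2 × C: 3 H each → 6
  2 × C: no H
  2 × O: no H
  1 × C: 1 H
  1 × O (charge -1): no H
  Total hydrogens = 13.
Net charge -1.
Molecular formula: C8H13O3-

C8H13O3-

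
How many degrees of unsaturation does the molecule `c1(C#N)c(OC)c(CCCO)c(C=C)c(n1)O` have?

7

Molecular formula from the SMILES: C12H14N2O3.
DoU = (2C + 2 + N − H − X)/2 = (2·12 + 2 + 2 − 14 − 0)/2 = 14/2 = 7.
(Structurally: 1 ring(s) + 6 π bond(s) = 7.)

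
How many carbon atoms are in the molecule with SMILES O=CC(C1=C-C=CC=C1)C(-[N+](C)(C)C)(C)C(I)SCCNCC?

18

The symbol for carbon appears 18 times in the SMILES.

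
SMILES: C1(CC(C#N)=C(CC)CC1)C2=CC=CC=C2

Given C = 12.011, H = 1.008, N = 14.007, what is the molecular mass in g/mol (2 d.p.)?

211.31

Molecular formula: C15H17N.
M = 15×12.011 + 17×1.008 + 1×14.007 = 211.31 g/mol.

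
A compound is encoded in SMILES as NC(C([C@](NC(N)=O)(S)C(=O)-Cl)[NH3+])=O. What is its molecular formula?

Heavy atoms from the SMILES: 5 C, 1 Cl, 4 N, 3 O, 1 S.
Implicit hydrogens by atom environment:
  4 × C: no H
  3 × O: no H
  2 × N: 2 H each → 4
  1 × C: 1 H
  1 × Cl: no H
  1 × N (charge +1): 3 H
  1 × N: 1 H
  1 × S: 1 H
  Total hydrogens = 10.
Net charge +1.
Molecular formula: C5H10ClN4O3S+

C5H10ClN4O3S+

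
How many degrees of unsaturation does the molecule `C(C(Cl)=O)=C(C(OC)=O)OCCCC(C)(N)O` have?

Molecular formula from the SMILES: C10H16ClNO5.
DoU = (2C + 2 + N − H − X)/2 = (2·10 + 2 + 1 − 16 − 1)/2 = 6/2 = 3.
(Structurally: 0 ring(s) + 3 π bond(s) = 3.)

3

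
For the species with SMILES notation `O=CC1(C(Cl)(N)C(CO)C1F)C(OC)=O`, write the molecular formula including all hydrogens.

C8H11ClFNO4

Heavy atoms from the SMILES: 8 C, 1 Cl, 1 F, 1 N, 4 O.
Implicit hydrogens by atom environment:
  3 × C: 1 H each → 3
  3 × C: no H
  3 × O: no H
  1 × C: 3 H
  1 × C: 2 H
  1 × Cl: no H
  1 × F: no H
  1 × N: 2 H
  1 × O: 1 H
  Total hydrogens = 11.
Molecular formula: C8H11ClFNO4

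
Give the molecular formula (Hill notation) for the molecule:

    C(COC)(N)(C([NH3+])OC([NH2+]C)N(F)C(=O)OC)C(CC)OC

[C12H29FN4O5]2+

Heavy atoms from the SMILES: 12 C, 1 F, 4 N, 5 O.
Implicit hydrogens by atom environment:
  5 × C: 3 H each → 15
  5 × O: no H
  3 × C: 1 H each → 3
  2 × C: 2 H each → 4
  2 × C: no H
  1 × F: no H
  1 × N (charge +1): 3 H
  1 × N: 2 H
  1 × N (charge +1): 2 H
  1 × N: no H
  Total hydrogens = 29.
Net charge +2.
Molecular formula: [C12H29FN4O5]2+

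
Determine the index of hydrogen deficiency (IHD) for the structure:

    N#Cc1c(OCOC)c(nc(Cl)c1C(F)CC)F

Molecular formula from the SMILES: C11H11ClF2N2O2.
DoU = (2C + 2 + N − H − X)/2 = (2·11 + 2 + 2 − 11 − 3)/2 = 12/2 = 6.
(Structurally: 1 ring(s) + 5 π bond(s) = 6.)

6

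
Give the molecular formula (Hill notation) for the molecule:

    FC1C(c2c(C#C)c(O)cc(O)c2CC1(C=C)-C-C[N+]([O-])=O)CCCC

C20H24FNO4

Heavy atoms from the SMILES: 20 C, 1 F, 1 N, 4 O.
Implicit hydrogens by atom environment:
  7 × C: 2 H each → 14
  5 × C (aromatic): no H
  4 × C: 1 H each → 4
  2 × C: no H
  2 × O: 1 H each → 2
  1 × C: 3 H
  1 × C (aromatic): 1 H
  1 × F: no H
  1 × N (charge +1): no H
  1 × O: no H
  1 × O (charge -1): no H
  Total hydrogens = 24.
Molecular formula: C20H24FNO4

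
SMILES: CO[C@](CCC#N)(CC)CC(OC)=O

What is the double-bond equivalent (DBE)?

3

Molecular formula from the SMILES: C10H17NO3.
DoU = (2C + 2 + N − H − X)/2 = (2·10 + 2 + 1 − 17 − 0)/2 = 6/2 = 3.
(Structurally: 0 ring(s) + 3 π bond(s) = 3.)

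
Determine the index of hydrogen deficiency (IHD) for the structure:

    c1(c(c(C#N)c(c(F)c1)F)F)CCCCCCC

6

Molecular formula from the SMILES: C14H16F3N.
DoU = (2C + 2 + N − H − X)/2 = (2·14 + 2 + 1 − 16 − 3)/2 = 12/2 = 6.
(Structurally: 1 ring(s) + 5 π bond(s) = 6.)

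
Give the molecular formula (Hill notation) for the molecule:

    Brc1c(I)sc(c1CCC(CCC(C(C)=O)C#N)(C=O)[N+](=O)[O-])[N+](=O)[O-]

C14H13BrIN3O6S

Heavy atoms from the SMILES: 1 Br, 14 C, 1 I, 3 N, 6 O, 1 S.
Implicit hydrogens by atom environment:
  4 × C: 2 H each → 8
  4 × C (aromatic): no H
  4 × O: no H
  3 × C: no H
  2 × C: 1 H each → 2
  2 × N (charge +1): no H
  2 × O (charge -1): no H
  1 × Br: no H
  1 × C: 3 H
  1 × I: no H
  1 × N: no H
  1 × S (aromatic): no H
  Total hydrogens = 13.
Molecular formula: C14H13BrIN3O6S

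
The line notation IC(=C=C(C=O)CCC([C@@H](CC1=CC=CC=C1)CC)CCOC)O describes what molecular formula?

Heavy atoms from the SMILES: 20 C, 1 I, 3 O.
Implicit hydrogens by atom environment:
  6 × C: 2 H each → 12
  5 × C (aromatic): 1 H each → 5
  3 × C: 1 H each → 3
  3 × C: no H
  2 × C: 3 H each → 6
  2 × O: no H
  1 × C (aromatic): no H
  1 × I: no H
  1 × O: 1 H
  Total hydrogens = 27.
Molecular formula: C20H27IO3

C20H27IO3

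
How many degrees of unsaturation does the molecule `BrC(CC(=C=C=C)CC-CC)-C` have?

Molecular formula from the SMILES: C11H17Br.
DoU = (2C + 2 + N − H − X)/2 = (2·11 + 2 + 0 − 17 − 1)/2 = 6/2 = 3.
(Structurally: 0 ring(s) + 3 π bond(s) = 3.)

3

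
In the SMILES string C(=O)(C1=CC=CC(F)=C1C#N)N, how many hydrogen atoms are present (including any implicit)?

5

Hydrogens are implicit in SMILES; fill each atom to its normal valence:
  3 × C (aromatic): 1 H each → 3
  3 × C (aromatic): no H
  2 × C: no H
  1 × F: no H
  1 × N: 2 H
  1 × N: no H
  1 × O: no H
  Total hydrogens = 5.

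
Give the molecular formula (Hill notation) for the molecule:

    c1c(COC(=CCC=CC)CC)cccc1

C15H20O

Heavy atoms from the SMILES: 15 C, 1 O.
Implicit hydrogens by atom environment:
  5 × C (aromatic): 1 H each → 5
  3 × C: 2 H each → 6
  3 × C: 1 H each → 3
  2 × C: 3 H each → 6
  1 × C: no H
  1 × C (aromatic): no H
  1 × O: no H
  Total hydrogens = 20.
Molecular formula: C15H20O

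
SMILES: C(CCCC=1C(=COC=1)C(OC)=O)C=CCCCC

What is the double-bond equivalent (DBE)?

Molecular formula from the SMILES: C16H24O3.
DoU = (2C + 2 + N − H − X)/2 = (2·16 + 2 + 0 − 24 − 0)/2 = 10/2 = 5.
(Structurally: 1 ring(s) + 4 π bond(s) = 5.)

5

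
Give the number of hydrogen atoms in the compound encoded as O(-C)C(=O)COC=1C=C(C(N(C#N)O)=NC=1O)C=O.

Hydrogens are implicit in SMILES; fill each atom to its normal valence:
  4 × C (aromatic): no H
  4 × O: no H
  2 × C: no H
  2 × N: no H
  2 × O: 1 H each → 2
  1 × C: 3 H
  1 × C: 2 H
  1 × C (aromatic): 1 H
  1 × C: 1 H
  1 × N (aromatic): no H
  Total hydrogens = 9.

9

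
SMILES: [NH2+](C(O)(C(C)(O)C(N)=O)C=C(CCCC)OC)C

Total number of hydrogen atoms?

Hydrogens are implicit in SMILES; fill each atom to its normal valence:
  4 × C: 3 H each → 12
  4 × C: no H
  3 × C: 2 H each → 6
  2 × O: 1 H each → 2
  2 × O: no H
  1 × C: 1 H
  1 × N (charge +1): 2 H
  1 × N: 2 H
  Total hydrogens = 25.

25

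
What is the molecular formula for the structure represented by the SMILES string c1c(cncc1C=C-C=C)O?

Heavy atoms from the SMILES: 9 C, 1 N, 1 O.
Implicit hydrogens by atom environment:
  3 × C (aromatic): 1 H each → 3
  3 × C: 1 H each → 3
  2 × C (aromatic): no H
  1 × C: 2 H
  1 × N (aromatic): no H
  1 × O: 1 H
  Total hydrogens = 9.
Molecular formula: C9H9NO

C9H9NO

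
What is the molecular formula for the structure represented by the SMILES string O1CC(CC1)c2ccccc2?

Heavy atoms from the SMILES: 10 C, 1 O.
Implicit hydrogens by atom environment:
  5 × C (aromatic): 1 H each → 5
  3 × C: 2 H each → 6
  1 × C: 1 H
  1 × C (aromatic): no H
  1 × O: no H
  Total hydrogens = 12.
Molecular formula: C10H12O

C10H12O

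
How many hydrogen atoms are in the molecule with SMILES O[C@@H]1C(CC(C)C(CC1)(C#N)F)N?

Hydrogens are implicit in SMILES; fill each atom to its normal valence:
  3 × C: 2 H each → 6
  3 × C: 1 H each → 3
  2 × C: no H
  1 × C: 3 H
  1 × F: no H
  1 × N: 2 H
  1 × N: no H
  1 × O: 1 H
  Total hydrogens = 15.

15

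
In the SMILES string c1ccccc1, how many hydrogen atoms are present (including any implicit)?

6

Hydrogens are implicit in SMILES; fill each atom to its normal valence:
  6 × C (aromatic): 1 H each → 6
  Total hydrogens = 6.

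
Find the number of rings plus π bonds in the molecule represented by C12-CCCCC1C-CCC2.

2

Molecular formula from the SMILES: C10H18.
DoU = (2C + 2 + N − H − X)/2 = (2·10 + 2 + 0 − 18 − 0)/2 = 4/2 = 2.
(Structurally: 2 ring(s) + 0 π bond(s) = 2.)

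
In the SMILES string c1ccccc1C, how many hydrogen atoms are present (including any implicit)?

8

Hydrogens are implicit in SMILES; fill each atom to its normal valence:
  5 × C (aromatic): 1 H each → 5
  1 × C: 3 H
  1 × C (aromatic): no H
  Total hydrogens = 8.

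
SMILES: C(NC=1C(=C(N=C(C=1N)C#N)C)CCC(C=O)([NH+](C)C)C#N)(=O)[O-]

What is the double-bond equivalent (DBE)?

Molecular formula from the SMILES: C15H18N6O3.
DoU = (2C + 2 + N − H − X)/2 = (2·15 + 2 + 6 − 18 − 0)/2 = 20/2 = 10.
(Structurally: 1 ring(s) + 9 π bond(s) = 10.)

10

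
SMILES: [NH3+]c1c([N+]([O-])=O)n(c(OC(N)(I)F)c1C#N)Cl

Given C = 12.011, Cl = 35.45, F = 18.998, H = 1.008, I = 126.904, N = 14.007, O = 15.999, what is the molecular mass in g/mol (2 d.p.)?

Molecular formula: C6H5ClFIN5O3+.
M = 6×12.011 + 1×35.45 + 1×18.998 + 5×1.008 + 1×126.904 + 5×14.007 + 3×15.999 = 376.49 g/mol.

376.49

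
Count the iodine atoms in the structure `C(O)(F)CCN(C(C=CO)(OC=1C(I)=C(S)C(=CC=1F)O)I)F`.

2

The symbol for iodine appears 2 times in the SMILES.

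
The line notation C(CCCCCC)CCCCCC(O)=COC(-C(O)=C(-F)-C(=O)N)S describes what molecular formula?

Heavy atoms from the SMILES: 18 C, 1 F, 1 N, 4 O, 1 S.
Implicit hydrogens by atom environment:
  11 × C: 2 H each → 22
  4 × C: no H
  2 × C: 1 H each → 2
  2 × O: 1 H each → 2
  2 × O: no H
  1 × C: 3 H
  1 × F: no H
  1 × N: 2 H
  1 × S: 1 H
  Total hydrogens = 32.
Molecular formula: C18H32FNO4S

C18H32FNO4S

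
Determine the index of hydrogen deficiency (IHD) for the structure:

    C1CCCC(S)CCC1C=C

Molecular formula from the SMILES: C10H18S.
DoU = (2C + 2 + N − H − X)/2 = (2·10 + 2 + 0 − 18 − 0)/2 = 4/2 = 2.
(Structurally: 1 ring(s) + 1 π bond(s) = 2.)

2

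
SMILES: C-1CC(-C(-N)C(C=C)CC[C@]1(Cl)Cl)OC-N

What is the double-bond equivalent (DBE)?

Molecular formula from the SMILES: C11H20Cl2N2O.
DoU = (2C + 2 + N − H − X)/2 = (2·11 + 2 + 2 − 20 − 2)/2 = 4/2 = 2.
(Structurally: 1 ring(s) + 1 π bond(s) = 2.)

2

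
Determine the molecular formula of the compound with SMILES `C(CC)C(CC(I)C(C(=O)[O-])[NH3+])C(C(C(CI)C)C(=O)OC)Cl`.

Heavy atoms from the SMILES: 15 C, 1 Cl, 2 I, 1 N, 4 O.
Implicit hydrogens by atom environment:
  6 × C: 1 H each → 6
  4 × C: 2 H each → 8
  3 × C: 3 H each → 9
  3 × O: no H
  2 × C: no H
  2 × I: no H
  1 × Cl: no H
  1 × N (charge +1): 3 H
  1 × O (charge -1): no H
  Total hydrogens = 26.
Molecular formula: C15H26ClI2NO4

C15H26ClI2NO4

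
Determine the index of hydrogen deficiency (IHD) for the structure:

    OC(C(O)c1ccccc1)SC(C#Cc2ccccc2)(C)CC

10

Molecular formula from the SMILES: C20H22O2S.
DoU = (2C + 2 + N − H − X)/2 = (2·20 + 2 + 0 − 22 − 0)/2 = 20/2 = 10.
(Structurally: 2 ring(s) + 8 π bond(s) = 10.)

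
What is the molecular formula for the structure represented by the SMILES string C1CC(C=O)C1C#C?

Heavy atoms from the SMILES: 7 C, 1 O.
Implicit hydrogens by atom environment:
  4 × C: 1 H each → 4
  2 × C: 2 H each → 4
  1 × C: no H
  1 × O: no H
  Total hydrogens = 8.
Molecular formula: C7H8O

C7H8O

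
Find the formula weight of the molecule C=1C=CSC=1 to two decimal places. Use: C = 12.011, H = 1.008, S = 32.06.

84.14

Molecular formula: C4H4S.
M = 4×12.011 + 4×1.008 + 1×32.06 = 84.14 g/mol.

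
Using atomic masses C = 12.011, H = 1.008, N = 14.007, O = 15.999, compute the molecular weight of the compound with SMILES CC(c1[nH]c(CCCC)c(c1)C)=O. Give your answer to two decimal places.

179.26

Molecular formula: C11H17NO.
M = 11×12.011 + 17×1.008 + 1×14.007 + 1×15.999 = 179.26 g/mol.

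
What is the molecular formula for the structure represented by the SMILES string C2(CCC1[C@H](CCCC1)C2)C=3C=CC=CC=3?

Heavy atoms from the SMILES: 16 C.
Implicit hydrogens by atom environment:
  7 × C: 2 H each → 14
  5 × C (aromatic): 1 H each → 5
  3 × C: 1 H each → 3
  1 × C (aromatic): no H
  Total hydrogens = 22.
Molecular formula: C16H22

C16H22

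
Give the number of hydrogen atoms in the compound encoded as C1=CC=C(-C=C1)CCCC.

Hydrogens are implicit in SMILES; fill each atom to its normal valence:
  5 × C (aromatic): 1 H each → 5
  3 × C: 2 H each → 6
  1 × C: 3 H
  1 × C (aromatic): no H
  Total hydrogens = 14.

14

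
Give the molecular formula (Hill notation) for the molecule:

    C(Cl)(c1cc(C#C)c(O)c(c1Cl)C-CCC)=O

Heavy atoms from the SMILES: 13 C, 2 Cl, 2 O.
Implicit hydrogens by atom environment:
  5 × C (aromatic): no H
  3 × C: 2 H each → 6
  2 × C: no H
  2 × Cl: no H
  1 × C: 3 H
  1 × C (aromatic): 1 H
  1 × C: 1 H
  1 × O: 1 H
  1 × O: no H
  Total hydrogens = 12.
Molecular formula: C13H12Cl2O2

C13H12Cl2O2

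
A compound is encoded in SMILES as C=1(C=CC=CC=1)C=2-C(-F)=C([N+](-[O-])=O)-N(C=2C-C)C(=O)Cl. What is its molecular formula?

Heavy atoms from the SMILES: 13 C, 1 Cl, 1 F, 2 N, 3 O.
Implicit hydrogens by atom environment:
  5 × C (aromatic): 1 H each → 5
  5 × C (aromatic): no H
  2 × O: no H
  1 × C: 3 H
  1 × C: 2 H
  1 × C: no H
  1 × Cl: no H
  1 × F: no H
  1 × N (aromatic): no H
  1 × N (charge +1): no H
  1 × O (charge -1): no H
  Total hydrogens = 10.
Molecular formula: C13H10ClFN2O3

C13H10ClFN2O3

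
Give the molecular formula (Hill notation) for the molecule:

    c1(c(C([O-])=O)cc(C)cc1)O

Heavy atoms from the SMILES: 8 C, 3 O.
Implicit hydrogens by atom environment:
  3 × C (aromatic): 1 H each → 3
  3 × C (aromatic): no H
  1 × C: 3 H
  1 × C: no H
  1 × O: 1 H
  1 × O: no H
  1 × O (charge -1): no H
  Total hydrogens = 7.
Net charge -1.
Molecular formula: C8H7O3-

C8H7O3-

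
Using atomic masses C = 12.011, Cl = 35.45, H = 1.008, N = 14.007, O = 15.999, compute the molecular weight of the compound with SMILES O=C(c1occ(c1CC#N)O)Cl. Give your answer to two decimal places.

185.56

Molecular formula: C7H4ClNO3.
M = 7×12.011 + 1×35.45 + 4×1.008 + 1×14.007 + 3×15.999 = 185.56 g/mol.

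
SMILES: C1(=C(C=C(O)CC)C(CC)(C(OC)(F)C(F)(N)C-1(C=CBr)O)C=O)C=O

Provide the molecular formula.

C17H22BrF2NO5

Heavy atoms from the SMILES: 1 Br, 17 C, 2 F, 1 N, 5 O.
Implicit hydrogens by atom environment:
  7 × C: no H
  5 × C: 1 H each → 5
  3 × C: 3 H each → 9
  3 × O: no H
  2 × C: 2 H each → 4
  2 × F: no H
  2 × O: 1 H each → 2
  1 × Br: no H
  1 × N: 2 H
  Total hydrogens = 22.
Molecular formula: C17H22BrF2NO5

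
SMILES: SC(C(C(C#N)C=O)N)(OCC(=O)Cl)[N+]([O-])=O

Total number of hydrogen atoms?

8

Hydrogens are implicit in SMILES; fill each atom to its normal valence:
  4 × O: no H
  3 × C: 1 H each → 3
  3 × C: no H
  1 × C: 2 H
  1 × Cl: no H
  1 × N: 2 H
  1 × N (charge +1): no H
  1 × N: no H
  1 × O (charge -1): no H
  1 × S: 1 H
  Total hydrogens = 8.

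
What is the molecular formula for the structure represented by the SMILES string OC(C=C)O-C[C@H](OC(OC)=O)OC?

C8H14O6

Heavy atoms from the SMILES: 8 C, 6 O.
Implicit hydrogens by atom environment:
  5 × O: no H
  3 × C: 1 H each → 3
  2 × C: 3 H each → 6
  2 × C: 2 H each → 4
  1 × C: no H
  1 × O: 1 H
  Total hydrogens = 14.
Molecular formula: C8H14O6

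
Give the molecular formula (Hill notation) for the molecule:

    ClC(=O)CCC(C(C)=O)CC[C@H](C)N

Heavy atoms from the SMILES: 10 C, 1 Cl, 1 N, 2 O.
Implicit hydrogens by atom environment:
  4 × C: 2 H each → 8
  2 × C: 3 H each → 6
  2 × C: 1 H each → 2
  2 × C: no H
  2 × O: no H
  1 × Cl: no H
  1 × N: 2 H
  Total hydrogens = 18.
Molecular formula: C10H18ClNO2

C10H18ClNO2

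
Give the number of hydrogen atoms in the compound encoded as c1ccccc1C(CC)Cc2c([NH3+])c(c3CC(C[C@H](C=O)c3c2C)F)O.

27

Hydrogens are implicit in SMILES; fill each atom to its normal valence:
  7 × C (aromatic): no H
  5 × C (aromatic): 1 H each → 5
  4 × C: 2 H each → 8
  4 × C: 1 H each → 4
  2 × C: 3 H each → 6
  1 × F: no H
  1 × N (charge +1): 3 H
  1 × O: 1 H
  1 × O: no H
  Total hydrogens = 27.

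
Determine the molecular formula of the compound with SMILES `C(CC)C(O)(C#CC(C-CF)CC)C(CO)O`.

C13H23FO3

Heavy atoms from the SMILES: 13 C, 1 F, 3 O.
Implicit hydrogens by atom environment:
  6 × C: 2 H each → 12
  3 × C: no H
  3 × O: 1 H each → 3
  2 × C: 3 H each → 6
  2 × C: 1 H each → 2
  1 × F: no H
  Total hydrogens = 23.
Molecular formula: C13H23FO3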